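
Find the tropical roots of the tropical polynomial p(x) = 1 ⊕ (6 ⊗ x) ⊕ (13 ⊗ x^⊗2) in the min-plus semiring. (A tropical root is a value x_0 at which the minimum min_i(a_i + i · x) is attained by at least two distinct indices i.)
Roots: {-7, -5}

Each tropical root is a break point of the lower envelope of the lines y = a_i + i · x (there are 3 lines, with slopes 0, 1, ..., 2). Only the lines that attain the minimum somewhere contribute to roots; other lines are dominated. Here the surviving (envelope) indices are i = 2, i = 1, i = 0.
Intersections between consecutive envelope lines give the roots: for adjacent envelope indices i < j the intersection is x = (a_i − a_j) / (j − i). Reading off the sorted break points: {-7, -5}.
Verification: at each break x_0, at least two indices attain the minimum of min_i(a_i + i · x_0).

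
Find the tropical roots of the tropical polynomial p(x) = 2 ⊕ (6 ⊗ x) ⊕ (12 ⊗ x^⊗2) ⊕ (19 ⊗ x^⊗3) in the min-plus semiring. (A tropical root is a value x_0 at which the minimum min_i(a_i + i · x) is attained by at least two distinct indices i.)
Roots: {-7, -6, -4}

Each tropical root is a break point of the lower envelope of the lines y = a_i + i · x (there are 4 lines, with slopes 0, 1, ..., 3). Only the lines that attain the minimum somewhere contribute to roots; other lines are dominated. Here the surviving (envelope) indices are i = 3, i = 2, i = 1, i = 0.
Intersections between consecutive envelope lines give the roots: for adjacent envelope indices i < j the intersection is x = (a_i − a_j) / (j − i). Reading off the sorted break points: {-7, -6, -4}.
Verification: at each break x_0, at least two indices attain the minimum of min_i(a_i + i · x_0).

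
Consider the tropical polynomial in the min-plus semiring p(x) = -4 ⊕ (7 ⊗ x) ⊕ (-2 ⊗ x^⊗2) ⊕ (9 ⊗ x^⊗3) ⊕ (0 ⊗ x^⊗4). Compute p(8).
p(8) = -4

A tropical monomial a ⊗ x^⊗i evaluates to a + i · x. Evaluating each term at x = 8:
  Term 0 contributes -4 + 0 · 8 = -4
  Term 1 contributes 7 + 1 · 8 = 15
  Term 2 contributes -2 + 2 · 8 = 14
  Term 3 contributes 9 + 3 · 8 = 33
  Term 4 contributes 0 + 4 · 8 = 32
p(8) = ⊕ of these = min[-4, 15, 14, 33, 32] = -4.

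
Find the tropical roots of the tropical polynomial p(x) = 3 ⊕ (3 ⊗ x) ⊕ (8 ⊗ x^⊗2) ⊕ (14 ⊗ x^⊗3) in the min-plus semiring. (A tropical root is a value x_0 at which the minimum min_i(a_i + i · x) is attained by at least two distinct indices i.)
Roots: {-6, -5, 0}

Each tropical root is a break point of the lower envelope of the lines y = a_i + i · x (there are 4 lines, with slopes 0, 1, ..., 3). Only the lines that attain the minimum somewhere contribute to roots; other lines are dominated. Here the surviving (envelope) indices are i = 3, i = 2, i = 1, i = 0.
Intersections between consecutive envelope lines give the roots: for adjacent envelope indices i < j the intersection is x = (a_i − a_j) / (j − i). Reading off the sorted break points: {-6, -5, 0}.
Verification: at each break x_0, at least two indices attain the minimum of min_i(a_i + i · x_0).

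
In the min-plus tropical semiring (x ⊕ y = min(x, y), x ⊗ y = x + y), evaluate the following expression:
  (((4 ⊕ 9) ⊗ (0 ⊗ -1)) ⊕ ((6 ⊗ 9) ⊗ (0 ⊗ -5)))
(((4 ⊕ 9) ⊗ (0 ⊗ -1)) ⊕ ((6 ⊗ 9) ⊗ (0 ⊗ -5))) = 3

Expand innermost to outermost. Recall ⊕ takes the minimum of its arguments and ⊗ takes their sum. Working out the expression (((4 ⊕ 9) ⊗ (0 ⊗ -1)) ⊕ ((6 ⊗ 9) ⊗ (0 ⊗ -5))) gives 3.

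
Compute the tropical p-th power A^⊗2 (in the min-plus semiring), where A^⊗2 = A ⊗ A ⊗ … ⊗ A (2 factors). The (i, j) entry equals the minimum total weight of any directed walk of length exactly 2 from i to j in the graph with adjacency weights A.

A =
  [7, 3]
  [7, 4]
A^⊗2 =
  [10, 7]
  [11, 8]

Each entry (A^⊗2)_ij equals the minimum over all length-2 walks i = v_0 → v_1 → … → v_2 = j of Σ_t A[v_t][v_{t+1}]. For example, for (i, j) = (0, 1) we minimise over 2 possible intermediate vertex sequences; the minimum is 7, attained along the walk 0 → 1 → 1.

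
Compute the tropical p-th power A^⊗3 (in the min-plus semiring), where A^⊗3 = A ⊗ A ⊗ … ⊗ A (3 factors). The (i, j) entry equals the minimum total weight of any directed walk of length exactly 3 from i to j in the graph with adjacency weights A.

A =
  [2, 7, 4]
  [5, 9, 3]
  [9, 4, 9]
A^⊗3 =
  [6, 10, 8]
  [9, 13, 10]
  [11, 11, 13]

Each entry (A^⊗3)_ij equals the minimum over all length-3 walks i = v_0 → v_1 → … → v_3 = j of Σ_t A[v_t][v_{t+1}]. For example, for (i, j) = (0, 2) we minimise over 9 possible intermediate vertex sequences; the minimum is 8, attained along the walk 0 → 0 → 0 → 2.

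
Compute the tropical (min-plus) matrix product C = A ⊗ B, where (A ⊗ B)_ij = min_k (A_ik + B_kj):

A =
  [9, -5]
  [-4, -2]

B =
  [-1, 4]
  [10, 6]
A ⊗ B =
  [5, 1]
  [-5, 0]

Apply the min-plus product entry-by-entry:
  C[0][0] = min over k of (A[0][0] + B[0][0] = 9 + -1 = 8, A[0][1] + B[1][0] = -5 + 10 = 5) = 5 (attained at k = 1)
  C[0][1] = min over k of (A[0][0] + B[0][1] = 9 + 4 = 13, A[0][1] + B[1][1] = -5 + 6 = 1) = 1 (attained at k = 1)
  C[1][0] = min over k of (A[1][0] + B[0][0] = -4 + -1 = -5, A[1][1] + B[1][0] = -2 + 10 = 8) = -5 (attained at k = 0)
  C[1][1] = min over k of (A[1][0] + B[0][1] = -4 + 4 = 0, A[1][1] + B[1][1] = -2 + 6 = 4) = 0 (attained at k = 0)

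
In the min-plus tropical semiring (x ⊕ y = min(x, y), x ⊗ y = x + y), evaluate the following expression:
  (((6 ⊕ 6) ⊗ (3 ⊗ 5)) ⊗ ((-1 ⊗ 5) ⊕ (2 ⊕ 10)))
(((6 ⊕ 6) ⊗ (3 ⊗ 5)) ⊗ ((-1 ⊗ 5) ⊕ (2 ⊕ 10))) = 16

Expand innermost to outermost. Recall ⊕ takes the minimum of its arguments and ⊗ takes their sum. Working out the expression (((6 ⊕ 6) ⊗ (3 ⊗ 5)) ⊗ ((-1 ⊗ 5) ⊕ (2 ⊕ 10))) gives 16.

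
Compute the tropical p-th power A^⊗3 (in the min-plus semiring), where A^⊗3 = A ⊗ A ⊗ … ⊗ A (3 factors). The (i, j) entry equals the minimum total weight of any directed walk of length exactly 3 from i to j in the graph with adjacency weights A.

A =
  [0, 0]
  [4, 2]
A^⊗3 =
  [0, 0]
  [4, 4]

Each entry (A^⊗3)_ij equals the minimum over all length-3 walks i = v_0 → v_1 → … → v_3 = j of Σ_t A[v_t][v_{t+1}]. For example, for (i, j) = (0, 1) we minimise over 4 possible intermediate vertex sequences; the minimum is 0, attained along the walk 0 → 0 → 0 → 1.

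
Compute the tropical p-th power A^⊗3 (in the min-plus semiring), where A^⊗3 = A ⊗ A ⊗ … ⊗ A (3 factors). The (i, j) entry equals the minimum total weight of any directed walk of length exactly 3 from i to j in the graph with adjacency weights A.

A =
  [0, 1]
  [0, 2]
A^⊗3 =
  [0, 1]
  [0, 1]

Each entry (A^⊗3)_ij equals the minimum over all length-3 walks i = v_0 → v_1 → … → v_3 = j of Σ_t A[v_t][v_{t+1}]. For example, for (i, j) = (0, 1) we minimise over 4 possible intermediate vertex sequences; the minimum is 1, attained along the walk 0 → 0 → 0 → 1.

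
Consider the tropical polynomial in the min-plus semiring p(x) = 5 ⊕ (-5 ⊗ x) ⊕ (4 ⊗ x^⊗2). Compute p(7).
p(7) = 2

A tropical monomial a ⊗ x^⊗i evaluates to a + i · x. Evaluating each term at x = 7:
  Term 0 contributes 5 + 0 · 7 = 5
  Term 1 contributes -5 + 1 · 7 = 2
  Term 2 contributes 4 + 2 · 7 = 18
p(7) = ⊕ of these = min[5, 2, 18] = 2.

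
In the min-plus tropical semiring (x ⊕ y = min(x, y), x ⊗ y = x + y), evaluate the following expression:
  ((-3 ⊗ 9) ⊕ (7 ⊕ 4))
((-3 ⊗ 9) ⊕ (7 ⊕ 4)) = 4

Expand innermost to outermost. Recall ⊕ takes the minimum of its arguments and ⊗ takes their sum. Working out the expression ((-3 ⊗ 9) ⊕ (7 ⊕ 4)) gives 4.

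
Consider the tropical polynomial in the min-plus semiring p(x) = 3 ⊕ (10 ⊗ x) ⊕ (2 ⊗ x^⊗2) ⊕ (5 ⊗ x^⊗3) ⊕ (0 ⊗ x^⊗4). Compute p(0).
p(0) = 0

A tropical monomial a ⊗ x^⊗i evaluates to a + i · x. Evaluating each term at x = 0:
  Term 0 contributes 3 + 0 · 0 = 3
  Term 1 contributes 10 + 1 · 0 = 10
  Term 2 contributes 2 + 2 · 0 = 2
  Term 3 contributes 5 + 3 · 0 = 5
  Term 4 contributes 0 + 4 · 0 = 0
p(0) = ⊕ of these = min[3, 10, 2, 5, 0] = 0.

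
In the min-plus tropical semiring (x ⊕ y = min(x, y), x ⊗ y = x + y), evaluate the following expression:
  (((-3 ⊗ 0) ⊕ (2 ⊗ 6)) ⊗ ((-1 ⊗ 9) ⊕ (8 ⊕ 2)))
(((-3 ⊗ 0) ⊕ (2 ⊗ 6)) ⊗ ((-1 ⊗ 9) ⊕ (8 ⊕ 2))) = -1

Expand innermost to outermost. Recall ⊕ takes the minimum of its arguments and ⊗ takes their sum. Working out the expression (((-3 ⊗ 0) ⊕ (2 ⊗ 6)) ⊗ ((-1 ⊗ 9) ⊕ (8 ⊕ 2))) gives -1.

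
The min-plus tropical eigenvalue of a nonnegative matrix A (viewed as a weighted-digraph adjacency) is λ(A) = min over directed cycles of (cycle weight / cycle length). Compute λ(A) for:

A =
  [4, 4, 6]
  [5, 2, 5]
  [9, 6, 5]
λ(A) = 2

Enumerate directed cycles and compute their means (weight / length). Sample:
  cycle 0 → 0: weight = 4, length = 1, mean = 4/1 ≈ 4.000
  cycle 1 → 1: weight = 2, length = 1, mean = 2/1 ≈ 2.000
  cycle 2 → 2: weight = 5, length = 1, mean = 5/1 ≈ 5.000
  cycle 0 → 1 → 0: weight = 9, length = 2, mean = 9/2 ≈ 4.500
  cycle 0 → 2 → 0: weight = 15, length = 2, mean = 15/2 ≈ 7.500
  cycle 1 → 0 → 1: weight = 9, length = 2, mean = 9/2 ≈ 4.500
Minimum mean = 2.000, attained e.g. along the cycle 1 → 1 with weight 2 and length 1. So λ(A) = 2/1 = 2.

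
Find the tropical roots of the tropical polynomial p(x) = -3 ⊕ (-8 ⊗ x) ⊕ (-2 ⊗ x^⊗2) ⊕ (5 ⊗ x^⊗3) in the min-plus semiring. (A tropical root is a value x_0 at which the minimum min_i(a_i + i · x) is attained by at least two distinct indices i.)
Roots: {-7, -6, 5}

Each tropical root is a break point of the lower envelope of the lines y = a_i + i · x (there are 4 lines, with slopes 0, 1, ..., 3). Only the lines that attain the minimum somewhere contribute to roots; other lines are dominated. Here the surviving (envelope) indices are i = 3, i = 2, i = 1, i = 0.
Intersections between consecutive envelope lines give the roots: for adjacent envelope indices i < j the intersection is x = (a_i − a_j) / (j − i). Reading off the sorted break points: {-7, -6, 5}.
Verification: at each break x_0, at least two indices attain the minimum of min_i(a_i + i · x_0).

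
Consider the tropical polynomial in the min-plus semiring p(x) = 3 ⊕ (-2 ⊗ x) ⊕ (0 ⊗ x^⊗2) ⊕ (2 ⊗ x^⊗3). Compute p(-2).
p(-2) = -4

A tropical monomial a ⊗ x^⊗i evaluates to a + i · x. Evaluating each term at x = -2:
  Term 0 contributes 3 + 0 · -2 = 3
  Term 1 contributes -2 + 1 · -2 = -4
  Term 2 contributes 0 + 2 · -2 = -4
  Term 3 contributes 2 + 3 · -2 = -4
p(-2) = ⊕ of these = min[3, -4, -4, -4] = -4.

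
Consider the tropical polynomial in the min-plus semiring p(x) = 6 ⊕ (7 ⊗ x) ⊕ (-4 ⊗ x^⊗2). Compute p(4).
p(4) = 4

A tropical monomial a ⊗ x^⊗i evaluates to a + i · x. Evaluating each term at x = 4:
  Term 0 contributes 6 + 0 · 4 = 6
  Term 1 contributes 7 + 1 · 4 = 11
  Term 2 contributes -4 + 2 · 4 = 4
p(4) = ⊕ of these = min[6, 11, 4] = 4.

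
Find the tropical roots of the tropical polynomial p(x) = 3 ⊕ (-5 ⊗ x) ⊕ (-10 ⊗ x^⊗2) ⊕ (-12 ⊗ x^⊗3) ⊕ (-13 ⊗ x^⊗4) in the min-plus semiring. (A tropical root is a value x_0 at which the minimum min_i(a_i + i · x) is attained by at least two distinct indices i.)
Roots: {1, 2, 5, 8}

Each tropical root is a break point of the lower envelope of the lines y = a_i + i · x (there are 5 lines, with slopes 0, 1, ..., 4). Only the lines that attain the minimum somewhere contribute to roots; other lines are dominated. Here the surviving (envelope) indices are i = 4, i = 3, i = 2, i = 1, i = 0.
Intersections between consecutive envelope lines give the roots: for adjacent envelope indices i < j the intersection is x = (a_i − a_j) / (j − i). Reading off the sorted break points: {1, 2, 5, 8}.
Verification: at each break x_0, at least two indices attain the minimum of min_i(a_i + i · x_0).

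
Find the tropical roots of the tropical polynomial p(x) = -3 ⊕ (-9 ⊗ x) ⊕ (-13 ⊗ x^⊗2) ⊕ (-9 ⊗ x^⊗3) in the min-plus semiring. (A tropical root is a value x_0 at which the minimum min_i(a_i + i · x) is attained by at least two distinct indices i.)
Roots: {-4, 4, 6}

Each tropical root is a break point of the lower envelope of the lines y = a_i + i · x (there are 4 lines, with slopes 0, 1, ..., 3). Only the lines that attain the minimum somewhere contribute to roots; other lines are dominated. Here the surviving (envelope) indices are i = 3, i = 2, i = 1, i = 0.
Intersections between consecutive envelope lines give the roots: for adjacent envelope indices i < j the intersection is x = (a_i − a_j) / (j − i). Reading off the sorted break points: {-4, 4, 6}.
Verification: at each break x_0, at least two indices attain the minimum of min_i(a_i + i · x_0).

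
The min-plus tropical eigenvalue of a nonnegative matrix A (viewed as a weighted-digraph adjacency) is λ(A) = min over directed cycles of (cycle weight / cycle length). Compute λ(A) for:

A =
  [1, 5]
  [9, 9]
λ(A) = 1

Enumerate directed cycles and compute their means (weight / length). Sample:
  cycle 0 → 0: weight = 1, length = 1, mean = 1/1 ≈ 1.000
  cycle 1 → 1: weight = 9, length = 1, mean = 9/1 ≈ 9.000
  cycle 0 → 1 → 0: weight = 14, length = 2, mean = 14/2 ≈ 7.000
  cycle 1 → 0 → 1: weight = 14, length = 2, mean = 14/2 ≈ 7.000
Minimum mean = 1.000, attained e.g. along the cycle 0 → 0 with weight 1 and length 1. So λ(A) = 1/1 = 1.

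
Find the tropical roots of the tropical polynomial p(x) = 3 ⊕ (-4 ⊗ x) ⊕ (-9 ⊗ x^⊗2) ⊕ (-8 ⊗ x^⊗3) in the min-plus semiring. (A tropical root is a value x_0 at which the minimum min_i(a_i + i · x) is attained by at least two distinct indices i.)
Roots: {-1, 5, 7}

Each tropical root is a break point of the lower envelope of the lines y = a_i + i · x (there are 4 lines, with slopes 0, 1, ..., 3). Only the lines that attain the minimum somewhere contribute to roots; other lines are dominated. Here the surviving (envelope) indices are i = 3, i = 2, i = 1, i = 0.
Intersections between consecutive envelope lines give the roots: for adjacent envelope indices i < j the intersection is x = (a_i − a_j) / (j − i). Reading off the sorted break points: {-1, 5, 7}.
Verification: at each break x_0, at least two indices attain the minimum of min_i(a_i + i · x_0).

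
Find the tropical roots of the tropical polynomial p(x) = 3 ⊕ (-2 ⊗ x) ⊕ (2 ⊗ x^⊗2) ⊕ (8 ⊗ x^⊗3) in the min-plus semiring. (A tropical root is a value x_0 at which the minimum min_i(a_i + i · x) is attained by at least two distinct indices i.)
Roots: {-6, -4, 5}

Each tropical root is a break point of the lower envelope of the lines y = a_i + i · x (there are 4 lines, with slopes 0, 1, ..., 3). Only the lines that attain the minimum somewhere contribute to roots; other lines are dominated. Here the surviving (envelope) indices are i = 3, i = 2, i = 1, i = 0.
Intersections between consecutive envelope lines give the roots: for adjacent envelope indices i < j the intersection is x = (a_i − a_j) / (j − i). Reading off the sorted break points: {-6, -4, 5}.
Verification: at each break x_0, at least two indices attain the minimum of min_i(a_i + i · x_0).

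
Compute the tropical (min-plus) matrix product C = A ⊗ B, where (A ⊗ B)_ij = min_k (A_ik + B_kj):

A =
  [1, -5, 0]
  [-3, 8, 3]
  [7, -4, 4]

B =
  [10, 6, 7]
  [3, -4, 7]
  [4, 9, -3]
A ⊗ B =
  [-2, -9, -3]
  [7, 3, 0]
  [-1, -8, 1]

Apply the min-plus product entry-by-entry:
  C[0][0] = min over k of (A[0][0] + B[0][0] = 1 + 10 = 11, A[0][1] + B[1][0] = -5 + 3 = -2, A[0][2] + B[2][0] = 0 + 4 = 4) = -2 (attained at k = 1)
  C[0][1] = min over k of (A[0][0] + B[0][1] = 1 + 6 = 7, A[0][1] + B[1][1] = -5 + -4 = -9, A[0][2] + B[2][1] = 0 + 9 = 9) = -9 (attained at k = 1)
  C[0][2] = min over k of (A[0][0] + B[0][2] = 1 + 7 = 8, A[0][1] + B[1][2] = -5 + 7 = 2, A[0][2] + B[2][2] = 0 + -3 = -3) = -3 (attained at k = 2)
  C[1][0] = min over k of (A[1][0] + B[0][0] = -3 + 10 = 7, A[1][1] + B[1][0] = 8 + 3 = 11, A[1][2] + B[2][0] = 3 + 4 = 7) = 7 (attained at k = 0)
  C[1][1] = min over k of (A[1][0] + B[0][1] = -3 + 6 = 3, A[1][1] + B[1][1] = 8 + -4 = 4, A[1][2] + B[2][1] = 3 + 9 = 12) = 3 (attained at k = 0)
  C[1][2] = min over k of (A[1][0] + B[0][2] = -3 + 7 = 4, A[1][1] + B[1][2] = 8 + 7 = 15, A[1][2] + B[2][2] = 3 + -3 = 0) = 0 (attained at k = 2)
  C[2][0] = min over k of (A[2][0] + B[0][0] = 7 + 10 = 17, A[2][1] + B[1][0] = -4 + 3 = -1, A[2][2] + B[2][0] = 4 + 4 = 8) = -1 (attained at k = 1)
  C[2][1] = min over k of (A[2][0] + B[0][1] = 7 + 6 = 13, A[2][1] + B[1][1] = -4 + -4 = -8, A[2][2] + B[2][1] = 4 + 9 = 13) = -8 (attained at k = 1)
  C[2][2] = min over k of (A[2][0] + B[0][2] = 7 + 7 = 14, A[2][1] + B[1][2] = -4 + 7 = 3, A[2][2] + B[2][2] = 4 + -3 = 1) = 1 (attained at k = 2)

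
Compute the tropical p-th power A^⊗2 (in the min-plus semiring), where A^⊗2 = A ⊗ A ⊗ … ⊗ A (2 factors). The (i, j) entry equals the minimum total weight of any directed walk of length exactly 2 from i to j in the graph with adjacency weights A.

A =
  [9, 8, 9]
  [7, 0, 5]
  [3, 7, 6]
A^⊗2 =
  [12, 8, 13]
  [7, 0, 5]
  [9, 7, 12]

Each entry (A^⊗2)_ij equals the minimum over all length-2 walks i = v_0 → v_1 → … → v_2 = j of Σ_t A[v_t][v_{t+1}]. For example, for (i, j) = (0, 2) we minimise over 3 possible intermediate vertex sequences; the minimum is 13, attained along the walk 0 → 1 → 2.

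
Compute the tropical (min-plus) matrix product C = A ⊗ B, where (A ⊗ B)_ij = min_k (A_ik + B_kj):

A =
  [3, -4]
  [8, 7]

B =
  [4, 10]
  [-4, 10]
A ⊗ B =
  [-8, 6]
  [3, 17]

Apply the min-plus product entry-by-entry:
  C[0][0] = min over k of (A[0][0] + B[0][0] = 3 + 4 = 7, A[0][1] + B[1][0] = -4 + -4 = -8) = -8 (attained at k = 1)
  C[0][1] = min over k of (A[0][0] + B[0][1] = 3 + 10 = 13, A[0][1] + B[1][1] = -4 + 10 = 6) = 6 (attained at k = 1)
  C[1][0] = min over k of (A[1][0] + B[0][0] = 8 + 4 = 12, A[1][1] + B[1][0] = 7 + -4 = 3) = 3 (attained at k = 1)
  C[1][1] = min over k of (A[1][0] + B[0][1] = 8 + 10 = 18, A[1][1] + B[1][1] = 7 + 10 = 17) = 17 (attained at k = 1)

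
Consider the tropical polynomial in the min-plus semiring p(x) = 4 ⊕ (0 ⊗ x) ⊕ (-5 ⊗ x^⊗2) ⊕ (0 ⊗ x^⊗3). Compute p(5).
p(5) = 4

A tropical monomial a ⊗ x^⊗i evaluates to a + i · x. Evaluating each term at x = 5:
  Term 0 contributes 4 + 0 · 5 = 4
  Term 1 contributes 0 + 1 · 5 = 5
  Term 2 contributes -5 + 2 · 5 = 5
  Term 3 contributes 0 + 3 · 5 = 15
p(5) = ⊕ of these = min[4, 5, 5, 15] = 4.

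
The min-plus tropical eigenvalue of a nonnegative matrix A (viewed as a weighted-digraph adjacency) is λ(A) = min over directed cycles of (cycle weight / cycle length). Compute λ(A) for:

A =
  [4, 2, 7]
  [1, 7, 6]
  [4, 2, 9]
λ(A) = 3/2

Enumerate directed cycles and compute their means (weight / length). Sample:
  cycle 0 → 0: weight = 4, length = 1, mean = 4/1 ≈ 4.000
  cycle 1 → 1: weight = 7, length = 1, mean = 7/1 ≈ 7.000
  cycle 2 → 2: weight = 9, length = 1, mean = 9/1 ≈ 9.000
  cycle 0 → 1 → 0: weight = 3, length = 2, mean = 3/2 ≈ 1.500
  cycle 0 → 2 → 0: weight = 11, length = 2, mean = 11/2 ≈ 5.500
  cycle 1 → 0 → 1: weight = 3, length = 2, mean = 3/2 ≈ 1.500
Minimum mean = 1.500, attained e.g. along the cycle 0 → 1 → 0 with weight 3 and length 2. So λ(A) = 3/2 = 3/2.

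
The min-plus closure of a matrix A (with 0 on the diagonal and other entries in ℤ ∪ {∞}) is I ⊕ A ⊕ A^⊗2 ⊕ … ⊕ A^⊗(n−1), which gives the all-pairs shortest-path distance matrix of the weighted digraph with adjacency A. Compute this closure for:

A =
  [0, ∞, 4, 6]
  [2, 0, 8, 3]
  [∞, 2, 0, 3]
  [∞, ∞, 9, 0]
Closure =
  [0, 6, 4, 6]
  [2, 0, 6, 3]
  [4, 2, 0, 3]
  [13, 11, 9, 0]

This is the Floyd-Warshall all-pairs shortest-path computation. For each intermediate vertex k = 0, 1, …, 3, update dist[i][j] ← min(dist[i][j], dist[i][k] + dist[k][j]). The final matrix gives, for each (i, j), the minimum total weight of any directed path from i to j (possibly empty when i = j).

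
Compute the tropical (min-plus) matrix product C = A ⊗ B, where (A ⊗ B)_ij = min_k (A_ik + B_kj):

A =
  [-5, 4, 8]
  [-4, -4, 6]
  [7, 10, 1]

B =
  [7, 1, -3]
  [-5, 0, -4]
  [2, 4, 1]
A ⊗ B =
  [-1, -4, -8]
  [-9, -4, -8]
  [3, 5, 2]

Apply the min-plus product entry-by-entry:
  C[0][0] = min over k of (A[0][0] + B[0][0] = -5 + 7 = 2, A[0][1] + B[1][0] = 4 + -5 = -1, A[0][2] + B[2][0] = 8 + 2 = 10) = -1 (attained at k = 1)
  C[0][1] = min over k of (A[0][0] + B[0][1] = -5 + 1 = -4, A[0][1] + B[1][1] = 4 + 0 = 4, A[0][2] + B[2][1] = 8 + 4 = 12) = -4 (attained at k = 0)
  C[0][2] = min over k of (A[0][0] + B[0][2] = -5 + -3 = -8, A[0][1] + B[1][2] = 4 + -4 = 0, A[0][2] + B[2][2] = 8 + 1 = 9) = -8 (attained at k = 0)
  C[1][0] = min over k of (A[1][0] + B[0][0] = -4 + 7 = 3, A[1][1] + B[1][0] = -4 + -5 = -9, A[1][2] + B[2][0] = 6 + 2 = 8) = -9 (attained at k = 1)
  C[1][1] = min over k of (A[1][0] + B[0][1] = -4 + 1 = -3, A[1][1] + B[1][1] = -4 + 0 = -4, A[1][2] + B[2][1] = 6 + 4 = 10) = -4 (attained at k = 1)
  C[1][2] = min over k of (A[1][0] + B[0][2] = -4 + -3 = -7, A[1][1] + B[1][2] = -4 + -4 = -8, A[1][2] + B[2][2] = 6 + 1 = 7) = -8 (attained at k = 1)
  C[2][0] = min over k of (A[2][0] + B[0][0] = 7 + 7 = 14, A[2][1] + B[1][0] = 10 + -5 = 5, A[2][2] + B[2][0] = 1 + 2 = 3) = 3 (attained at k = 2)
  C[2][1] = min over k of (A[2][0] + B[0][1] = 7 + 1 = 8, A[2][1] + B[1][1] = 10 + 0 = 10, A[2][2] + B[2][1] = 1 + 4 = 5) = 5 (attained at k = 2)
  C[2][2] = min over k of (A[2][0] + B[0][2] = 7 + -3 = 4, A[2][1] + B[1][2] = 10 + -4 = 6, A[2][2] + B[2][2] = 1 + 1 = 2) = 2 (attained at k = 2)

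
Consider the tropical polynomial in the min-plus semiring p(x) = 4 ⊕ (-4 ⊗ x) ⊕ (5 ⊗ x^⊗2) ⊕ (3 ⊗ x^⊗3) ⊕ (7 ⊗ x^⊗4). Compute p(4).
p(4) = 0

A tropical monomial a ⊗ x^⊗i evaluates to a + i · x. Evaluating each term at x = 4:
  Term 0 contributes 4 + 0 · 4 = 4
  Term 1 contributes -4 + 1 · 4 = 0
  Term 2 contributes 5 + 2 · 4 = 13
  Term 3 contributes 3 + 3 · 4 = 15
  Term 4 contributes 7 + 4 · 4 = 23
p(4) = ⊕ of these = min[4, 0, 13, 15, 23] = 0.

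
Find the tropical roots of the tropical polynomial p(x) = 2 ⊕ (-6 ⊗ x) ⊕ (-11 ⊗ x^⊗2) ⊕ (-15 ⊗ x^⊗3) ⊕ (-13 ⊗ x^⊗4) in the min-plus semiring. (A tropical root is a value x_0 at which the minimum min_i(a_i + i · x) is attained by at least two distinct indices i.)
Roots: {-2, 4, 5, 8}

Each tropical root is a break point of the lower envelope of the lines y = a_i + i · x (there are 5 lines, with slopes 0, 1, ..., 4). Only the lines that attain the minimum somewhere contribute to roots; other lines are dominated. Here the surviving (envelope) indices are i = 4, i = 3, i = 2, i = 1, i = 0.
Intersections between consecutive envelope lines give the roots: for adjacent envelope indices i < j the intersection is x = (a_i − a_j) / (j − i). Reading off the sorted break points: {-2, 4, 5, 8}.
Verification: at each break x_0, at least two indices attain the minimum of min_i(a_i + i · x_0).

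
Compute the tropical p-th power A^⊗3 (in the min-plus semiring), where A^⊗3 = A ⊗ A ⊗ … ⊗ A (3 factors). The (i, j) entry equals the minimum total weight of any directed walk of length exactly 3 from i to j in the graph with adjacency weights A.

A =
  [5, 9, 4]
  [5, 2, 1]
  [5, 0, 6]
A^⊗3 =
  [9, 6, 5]
  [6, 3, 2]
  [6, 1, 3]

Each entry (A^⊗3)_ij equals the minimum over all length-3 walks i = v_0 → v_1 → … → v_3 = j of Σ_t A[v_t][v_{t+1}]. For example, for (i, j) = (0, 2) we minimise over 9 possible intermediate vertex sequences; the minimum is 5, attained along the walk 0 → 2 → 1 → 2.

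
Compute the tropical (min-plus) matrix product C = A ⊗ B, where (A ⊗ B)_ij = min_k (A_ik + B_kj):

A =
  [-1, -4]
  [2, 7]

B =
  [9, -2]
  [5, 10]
A ⊗ B =
  [1, -3]
  [11, 0]

Apply the min-plus product entry-by-entry:
  C[0][0] = min over k of (A[0][0] + B[0][0] = -1 + 9 = 8, A[0][1] + B[1][0] = -4 + 5 = 1) = 1 (attained at k = 1)
  C[0][1] = min over k of (A[0][0] + B[0][1] = -1 + -2 = -3, A[0][1] + B[1][1] = -4 + 10 = 6) = -3 (attained at k = 0)
  C[1][0] = min over k of (A[1][0] + B[0][0] = 2 + 9 = 11, A[1][1] + B[1][0] = 7 + 5 = 12) = 11 (attained at k = 0)
  C[1][1] = min over k of (A[1][0] + B[0][1] = 2 + -2 = 0, A[1][1] + B[1][1] = 7 + 10 = 17) = 0 (attained at k = 0)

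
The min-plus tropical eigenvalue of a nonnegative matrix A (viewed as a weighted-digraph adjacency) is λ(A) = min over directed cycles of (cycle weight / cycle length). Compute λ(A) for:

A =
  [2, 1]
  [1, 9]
λ(A) = 1

Enumerate directed cycles and compute their means (weight / length). Sample:
  cycle 0 → 0: weight = 2, length = 1, mean = 2/1 ≈ 2.000
  cycle 1 → 1: weight = 9, length = 1, mean = 9/1 ≈ 9.000
  cycle 0 → 1 → 0: weight = 2, length = 2, mean = 2/2 ≈ 1.000
  cycle 1 → 0 → 1: weight = 2, length = 2, mean = 2/2 ≈ 1.000
Minimum mean = 1.000, attained e.g. along the cycle 0 → 1 → 0 with weight 2 and length 2. So λ(A) = 2/2 = 1.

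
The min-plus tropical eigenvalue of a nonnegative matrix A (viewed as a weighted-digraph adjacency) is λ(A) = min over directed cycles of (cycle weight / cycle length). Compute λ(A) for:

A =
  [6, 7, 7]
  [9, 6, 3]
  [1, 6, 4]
λ(A) = 11/3

Enumerate directed cycles and compute their means (weight / length). Sample:
  cycle 0 → 0: weight = 6, length = 1, mean = 6/1 ≈ 6.000
  cycle 1 → 1: weight = 6, length = 1, mean = 6/1 ≈ 6.000
  cycle 2 → 2: weight = 4, length = 1, mean = 4/1 ≈ 4.000
  cycle 0 → 1 → 0: weight = 16, length = 2, mean = 16/2 ≈ 8.000
  cycle 0 → 2 → 0: weight = 8, length = 2, mean = 8/2 ≈ 4.000
  cycle 1 → 0 → 1: weight = 16, length = 2, mean = 16/2 ≈ 8.000
Minimum mean = 3.667, attained e.g. along the cycle 0 → 1 → 2 → 0 with weight 11 and length 3. So λ(A) = 11/3 = 11/3.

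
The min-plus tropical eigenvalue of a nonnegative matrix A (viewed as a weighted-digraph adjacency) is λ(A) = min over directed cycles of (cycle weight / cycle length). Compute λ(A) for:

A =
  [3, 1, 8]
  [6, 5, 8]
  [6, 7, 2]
λ(A) = 2

Enumerate directed cycles and compute their means (weight / length). Sample:
  cycle 0 → 0: weight = 3, length = 1, mean = 3/1 ≈ 3.000
  cycle 1 → 1: weight = 5, length = 1, mean = 5/1 ≈ 5.000
  cycle 2 → 2: weight = 2, length = 1, mean = 2/1 ≈ 2.000
  cycle 0 → 1 → 0: weight = 7, length = 2, mean = 7/2 ≈ 3.500
  cycle 0 → 2 → 0: weight = 14, length = 2, mean = 14/2 ≈ 7.000
  cycle 1 → 0 → 1: weight = 7, length = 2, mean = 7/2 ≈ 3.500
Minimum mean = 2.000, attained e.g. along the cycle 2 → 2 with weight 2 and length 1. So λ(A) = 2/1 = 2.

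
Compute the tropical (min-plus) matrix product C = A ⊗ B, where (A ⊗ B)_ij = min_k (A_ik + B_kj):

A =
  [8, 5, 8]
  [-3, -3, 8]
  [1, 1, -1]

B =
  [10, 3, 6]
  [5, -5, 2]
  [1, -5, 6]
A ⊗ B =
  [9, 0, 7]
  [2, -8, -1]
  [0, -6, 3]

Apply the min-plus product entry-by-entry:
  C[0][0] = min over k of (A[0][0] + B[0][0] = 8 + 10 = 18, A[0][1] + B[1][0] = 5 + 5 = 10, A[0][2] + B[2][0] = 8 + 1 = 9) = 9 (attained at k = 2)
  C[0][1] = min over k of (A[0][0] + B[0][1] = 8 + 3 = 11, A[0][1] + B[1][1] = 5 + -5 = 0, A[0][2] + B[2][1] = 8 + -5 = 3) = 0 (attained at k = 1)
  C[0][2] = min over k of (A[0][0] + B[0][2] = 8 + 6 = 14, A[0][1] + B[1][2] = 5 + 2 = 7, A[0][2] + B[2][2] = 8 + 6 = 14) = 7 (attained at k = 1)
  C[1][0] = min over k of (A[1][0] + B[0][0] = -3 + 10 = 7, A[1][1] + B[1][0] = -3 + 5 = 2, A[1][2] + B[2][0] = 8 + 1 = 9) = 2 (attained at k = 1)
  C[1][1] = min over k of (A[1][0] + B[0][1] = -3 + 3 = 0, A[1][1] + B[1][1] = -3 + -5 = -8, A[1][2] + B[2][1] = 8 + -5 = 3) = -8 (attained at k = 1)
  C[1][2] = min over k of (A[1][0] + B[0][2] = -3 + 6 = 3, A[1][1] + B[1][2] = -3 + 2 = -1, A[1][2] + B[2][2] = 8 + 6 = 14) = -1 (attained at k = 1)
  C[2][0] = min over k of (A[2][0] + B[0][0] = 1 + 10 = 11, A[2][1] + B[1][0] = 1 + 5 = 6, A[2][2] + B[2][0] = -1 + 1 = 0) = 0 (attained at k = 2)
  C[2][1] = min over k of (A[2][0] + B[0][1] = 1 + 3 = 4, A[2][1] + B[1][1] = 1 + -5 = -4, A[2][2] + B[2][1] = -1 + -5 = -6) = -6 (attained at k = 2)
  C[2][2] = min over k of (A[2][0] + B[0][2] = 1 + 6 = 7, A[2][1] + B[1][2] = 1 + 2 = 3, A[2][2] + B[2][2] = -1 + 6 = 5) = 3 (attained at k = 1)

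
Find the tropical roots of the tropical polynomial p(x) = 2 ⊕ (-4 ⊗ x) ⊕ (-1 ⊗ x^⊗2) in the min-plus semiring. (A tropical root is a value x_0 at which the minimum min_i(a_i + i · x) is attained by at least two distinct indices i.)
Roots: {-3, 6}

Each tropical root is a break point of the lower envelope of the lines y = a_i + i · x (there are 3 lines, with slopes 0, 1, ..., 2). Only the lines that attain the minimum somewhere contribute to roots; other lines are dominated. Here the surviving (envelope) indices are i = 2, i = 1, i = 0.
Intersections between consecutive envelope lines give the roots: for adjacent envelope indices i < j the intersection is x = (a_i − a_j) / (j − i). Reading off the sorted break points: {-3, 6}.
Verification: at each break x_0, at least two indices attain the minimum of min_i(a_i + i · x_0).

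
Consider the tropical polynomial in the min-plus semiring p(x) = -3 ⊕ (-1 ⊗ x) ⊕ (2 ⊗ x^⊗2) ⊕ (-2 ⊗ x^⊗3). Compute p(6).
p(6) = -3

A tropical monomial a ⊗ x^⊗i evaluates to a + i · x. Evaluating each term at x = 6:
  Term 0 contributes -3 + 0 · 6 = -3
  Term 1 contributes -1 + 1 · 6 = 5
  Term 2 contributes 2 + 2 · 6 = 14
  Term 3 contributes -2 + 3 · 6 = 16
p(6) = ⊕ of these = min[-3, 5, 14, 16] = -3.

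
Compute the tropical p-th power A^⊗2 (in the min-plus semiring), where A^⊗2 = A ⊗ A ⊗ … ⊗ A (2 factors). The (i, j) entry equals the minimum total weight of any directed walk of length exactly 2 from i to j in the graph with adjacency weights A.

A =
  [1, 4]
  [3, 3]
A^⊗2 =
  [2, 5]
  [4, 6]

Each entry (A^⊗2)_ij equals the minimum over all length-2 walks i = v_0 → v_1 → … → v_2 = j of Σ_t A[v_t][v_{t+1}]. For example, for (i, j) = (0, 1) we minimise over 2 possible intermediate vertex sequences; the minimum is 5, attained along the walk 0 → 0 → 1.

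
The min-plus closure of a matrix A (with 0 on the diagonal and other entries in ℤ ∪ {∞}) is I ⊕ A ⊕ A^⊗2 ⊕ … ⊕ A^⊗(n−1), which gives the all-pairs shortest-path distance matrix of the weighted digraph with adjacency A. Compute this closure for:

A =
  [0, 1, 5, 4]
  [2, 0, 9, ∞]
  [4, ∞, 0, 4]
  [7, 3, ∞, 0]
Closure =
  [0, 1, 5, 4]
  [2, 0, 7, 6]
  [4, 5, 0, 4]
  [5, 3, 10, 0]

This is the Floyd-Warshall all-pairs shortest-path computation. For each intermediate vertex k = 0, 1, …, 3, update dist[i][j] ← min(dist[i][j], dist[i][k] + dist[k][j]). The final matrix gives, for each (i, j), the minimum total weight of any directed path from i to j (possibly empty when i = j).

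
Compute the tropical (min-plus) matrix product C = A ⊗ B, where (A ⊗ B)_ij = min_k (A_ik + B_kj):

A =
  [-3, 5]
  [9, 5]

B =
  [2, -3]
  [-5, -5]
A ⊗ B =
  [-1, -6]
  [0, 0]

Apply the min-plus product entry-by-entry:
  C[0][0] = min over k of (A[0][0] + B[0][0] = -3 + 2 = -1, A[0][1] + B[1][0] = 5 + -5 = 0) = -1 (attained at k = 0)
  C[0][1] = min over k of (A[0][0] + B[0][1] = -3 + -3 = -6, A[0][1] + B[1][1] = 5 + -5 = 0) = -6 (attained at k = 0)
  C[1][0] = min over k of (A[1][0] + B[0][0] = 9 + 2 = 11, A[1][1] + B[1][0] = 5 + -5 = 0) = 0 (attained at k = 1)
  C[1][1] = min over k of (A[1][0] + B[0][1] = 9 + -3 = 6, A[1][1] + B[1][1] = 5 + -5 = 0) = 0 (attained at k = 1)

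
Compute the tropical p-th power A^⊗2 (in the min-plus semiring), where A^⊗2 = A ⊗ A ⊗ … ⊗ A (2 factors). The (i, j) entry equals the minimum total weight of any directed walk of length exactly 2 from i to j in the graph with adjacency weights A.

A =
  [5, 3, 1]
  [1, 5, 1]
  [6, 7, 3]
A^⊗2 =
  [4, 8, 4]
  [6, 4, 2]
  [8, 9, 6]

Each entry (A^⊗2)_ij equals the minimum over all length-2 walks i = v_0 → v_1 → … → v_2 = j of Σ_t A[v_t][v_{t+1}]. For example, for (i, j) = (0, 2) we minimise over 3 possible intermediate vertex sequences; the minimum is 4, attained along the walk 0 → 1 → 2.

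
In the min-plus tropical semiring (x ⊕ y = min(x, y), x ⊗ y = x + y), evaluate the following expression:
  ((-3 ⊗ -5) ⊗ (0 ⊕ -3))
((-3 ⊗ -5) ⊗ (0 ⊕ -3)) = -11

Expand innermost to outermost. Recall ⊕ takes the minimum of its arguments and ⊗ takes their sum. Working out the expression ((-3 ⊗ -5) ⊗ (0 ⊕ -3)) gives -11.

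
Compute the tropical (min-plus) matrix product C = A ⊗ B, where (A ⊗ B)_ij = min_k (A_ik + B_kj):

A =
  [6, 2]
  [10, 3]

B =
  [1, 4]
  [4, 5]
A ⊗ B =
  [6, 7]
  [7, 8]

Apply the min-plus product entry-by-entry:
  C[0][0] = min over k of (A[0][0] + B[0][0] = 6 + 1 = 7, A[0][1] + B[1][0] = 2 + 4 = 6) = 6 (attained at k = 1)
  C[0][1] = min over k of (A[0][0] + B[0][1] = 6 + 4 = 10, A[0][1] + B[1][1] = 2 + 5 = 7) = 7 (attained at k = 1)
  C[1][0] = min over k of (A[1][0] + B[0][0] = 10 + 1 = 11, A[1][1] + B[1][0] = 3 + 4 = 7) = 7 (attained at k = 1)
  C[1][1] = min over k of (A[1][0] + B[0][1] = 10 + 4 = 14, A[1][1] + B[1][1] = 3 + 5 = 8) = 8 (attained at k = 1)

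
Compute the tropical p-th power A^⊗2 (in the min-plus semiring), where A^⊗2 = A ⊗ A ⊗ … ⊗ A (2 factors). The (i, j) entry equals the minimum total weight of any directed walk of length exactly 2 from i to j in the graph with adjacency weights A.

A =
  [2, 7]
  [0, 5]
A^⊗2 =
  [4, 9]
  [2, 7]

Each entry (A^⊗2)_ij equals the minimum over all length-2 walks i = v_0 → v_1 → … → v_2 = j of Σ_t A[v_t][v_{t+1}]. For example, for (i, j) = (0, 1) we minimise over 2 possible intermediate vertex sequences; the minimum is 9, attained along the walk 0 → 0 → 1.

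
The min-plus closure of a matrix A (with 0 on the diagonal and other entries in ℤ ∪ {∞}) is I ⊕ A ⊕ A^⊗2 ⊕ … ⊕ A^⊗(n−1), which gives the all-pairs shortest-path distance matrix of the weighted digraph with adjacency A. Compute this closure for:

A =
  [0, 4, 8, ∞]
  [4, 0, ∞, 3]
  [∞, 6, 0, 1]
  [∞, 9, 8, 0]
Closure =
  [0, 4, 8, 7]
  [4, 0, 11, 3]
  [10, 6, 0, 1]
  [13, 9, 8, 0]

This is the Floyd-Warshall all-pairs shortest-path computation. For each intermediate vertex k = 0, 1, …, 3, update dist[i][j] ← min(dist[i][j], dist[i][k] + dist[k][j]). The final matrix gives, for each (i, j), the minimum total weight of any directed path from i to j (possibly empty when i = j).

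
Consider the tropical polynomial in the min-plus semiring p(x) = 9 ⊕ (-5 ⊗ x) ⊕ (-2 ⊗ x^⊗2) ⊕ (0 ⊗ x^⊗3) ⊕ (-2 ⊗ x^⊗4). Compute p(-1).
p(-1) = -6

A tropical monomial a ⊗ x^⊗i evaluates to a + i · x. Evaluating each term at x = -1:
  Term 0 contributes 9 + 0 · -1 = 9
  Term 1 contributes -5 + 1 · -1 = -6
  Term 2 contributes -2 + 2 · -1 = -4
  Term 3 contributes 0 + 3 · -1 = -3
  Term 4 contributes -2 + 4 · -1 = -6
p(-1) = ⊕ of these = min[9, -6, -4, -3, -6] = -6.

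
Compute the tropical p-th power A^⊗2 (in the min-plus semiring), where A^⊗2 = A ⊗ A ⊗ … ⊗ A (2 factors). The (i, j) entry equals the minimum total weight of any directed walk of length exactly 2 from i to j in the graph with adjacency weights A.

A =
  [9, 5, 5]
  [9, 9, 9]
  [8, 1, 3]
A^⊗2 =
  [13, 6, 8]
  [17, 10, 12]
  [10, 4, 6]

Each entry (A^⊗2)_ij equals the minimum over all length-2 walks i = v_0 → v_1 → … → v_2 = j of Σ_t A[v_t][v_{t+1}]. For example, for (i, j) = (0, 2) we minimise over 3 possible intermediate vertex sequences; the minimum is 8, attained along the walk 0 → 2 → 2.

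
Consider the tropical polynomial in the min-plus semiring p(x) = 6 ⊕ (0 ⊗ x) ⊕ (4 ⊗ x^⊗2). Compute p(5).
p(5) = 5

A tropical monomial a ⊗ x^⊗i evaluates to a + i · x. Evaluating each term at x = 5:
  Term 0 contributes 6 + 0 · 5 = 6
  Term 1 contributes 0 + 1 · 5 = 5
  Term 2 contributes 4 + 2 · 5 = 14
p(5) = ⊕ of these = min[6, 5, 14] = 5.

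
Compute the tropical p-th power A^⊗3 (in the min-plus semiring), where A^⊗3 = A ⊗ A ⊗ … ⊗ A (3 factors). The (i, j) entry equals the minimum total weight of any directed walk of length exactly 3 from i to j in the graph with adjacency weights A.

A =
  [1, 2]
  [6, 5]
A^⊗3 =
  [3, 4]
  [8, 9]

Each entry (A^⊗3)_ij equals the minimum over all length-3 walks i = v_0 → v_1 → … → v_3 = j of Σ_t A[v_t][v_{t+1}]. For example, for (i, j) = (0, 1) we minimise over 4 possible intermediate vertex sequences; the minimum is 4, attained along the walk 0 → 0 → 0 → 1.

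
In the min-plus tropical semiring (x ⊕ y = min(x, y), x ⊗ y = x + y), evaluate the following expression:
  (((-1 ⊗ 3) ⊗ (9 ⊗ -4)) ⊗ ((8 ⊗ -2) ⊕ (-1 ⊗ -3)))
(((-1 ⊗ 3) ⊗ (9 ⊗ -4)) ⊗ ((8 ⊗ -2) ⊕ (-1 ⊗ -3))) = 3

Expand innermost to outermost. Recall ⊕ takes the minimum of its arguments and ⊗ takes their sum. Working out the expression (((-1 ⊗ 3) ⊗ (9 ⊗ -4)) ⊗ ((8 ⊗ -2) ⊕ (-1 ⊗ -3))) gives 3.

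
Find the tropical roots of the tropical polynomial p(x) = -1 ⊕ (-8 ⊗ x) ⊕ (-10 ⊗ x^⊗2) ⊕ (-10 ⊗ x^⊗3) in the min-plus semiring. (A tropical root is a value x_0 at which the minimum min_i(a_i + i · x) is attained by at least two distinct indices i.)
Roots: {0, 2, 7}

Each tropical root is a break point of the lower envelope of the lines y = a_i + i · x (there are 4 lines, with slopes 0, 1, ..., 3). Only the lines that attain the minimum somewhere contribute to roots; other lines are dominated. Here the surviving (envelope) indices are i = 3, i = 2, i = 1, i = 0.
Intersections between consecutive envelope lines give the roots: for adjacent envelope indices i < j the intersection is x = (a_i − a_j) / (j − i). Reading off the sorted break points: {0, 2, 7}.
Verification: at each break x_0, at least two indices attain the minimum of min_i(a_i + i · x_0).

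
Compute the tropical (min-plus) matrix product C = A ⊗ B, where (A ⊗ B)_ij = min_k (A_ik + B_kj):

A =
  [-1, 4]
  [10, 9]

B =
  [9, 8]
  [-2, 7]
A ⊗ B =
  [2, 7]
  [7, 16]

Apply the min-plus product entry-by-entry:
  C[0][0] = min over k of (A[0][0] + B[0][0] = -1 + 9 = 8, A[0][1] + B[1][0] = 4 + -2 = 2) = 2 (attained at k = 1)
  C[0][1] = min over k of (A[0][0] + B[0][1] = -1 + 8 = 7, A[0][1] + B[1][1] = 4 + 7 = 11) = 7 (attained at k = 0)
  C[1][0] = min over k of (A[1][0] + B[0][0] = 10 + 9 = 19, A[1][1] + B[1][0] = 9 + -2 = 7) = 7 (attained at k = 1)
  C[1][1] = min over k of (A[1][0] + B[0][1] = 10 + 8 = 18, A[1][1] + B[1][1] = 9 + 7 = 16) = 16 (attained at k = 1)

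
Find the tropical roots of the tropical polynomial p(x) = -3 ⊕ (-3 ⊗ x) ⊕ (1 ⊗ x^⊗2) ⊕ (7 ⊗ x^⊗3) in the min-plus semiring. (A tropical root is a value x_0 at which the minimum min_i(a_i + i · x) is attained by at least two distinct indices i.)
Roots: {-6, -4, 0}

Each tropical root is a break point of the lower envelope of the lines y = a_i + i · x (there are 4 lines, with slopes 0, 1, ..., 3). Only the lines that attain the minimum somewhere contribute to roots; other lines are dominated. Here the surviving (envelope) indices are i = 3, i = 2, i = 1, i = 0.
Intersections between consecutive envelope lines give the roots: for adjacent envelope indices i < j the intersection is x = (a_i − a_j) / (j − i). Reading off the sorted break points: {-6, -4, 0}.
Verification: at each break x_0, at least two indices attain the minimum of min_i(a_i + i · x_0).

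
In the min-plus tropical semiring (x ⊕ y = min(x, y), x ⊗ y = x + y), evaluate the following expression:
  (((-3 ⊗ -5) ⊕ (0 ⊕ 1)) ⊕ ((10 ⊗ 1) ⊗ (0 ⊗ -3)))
(((-3 ⊗ -5) ⊕ (0 ⊕ 1)) ⊕ ((10 ⊗ 1) ⊗ (0 ⊗ -3))) = -8

Expand innermost to outermost. Recall ⊕ takes the minimum of its arguments and ⊗ takes their sum. Working out the expression (((-3 ⊗ -5) ⊕ (0 ⊕ 1)) ⊕ ((10 ⊗ 1) ⊗ (0 ⊗ -3))) gives -8.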